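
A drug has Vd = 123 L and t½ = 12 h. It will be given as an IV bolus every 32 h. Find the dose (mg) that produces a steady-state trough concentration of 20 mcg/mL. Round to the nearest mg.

τ/t½ = 32/12 ≈ 2.6667, so f = (1/2)^(32/12) ≈ 0.157490.
Cmin,ss = (D/Vd)·f/(1−f), so D = Cmin,ss·Vd·(1−f)/f.
D = 20 × 123 × (1−f)/f ≈ 20 × 123 × 5.34961 ≈ 13160.04 mg.

13160 mg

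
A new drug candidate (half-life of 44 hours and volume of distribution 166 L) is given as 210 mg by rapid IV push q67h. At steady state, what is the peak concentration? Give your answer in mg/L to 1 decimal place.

1.9 mg/L

τ/t½ = 67/44 ≈ 1.5227, so fraction remaining f = (1/2)^(67/44) ≈ 0.3480.
At steady state, accumulation factor R = 1/(1 − e^(−kτ)) ≈ 1.5337.
Each bolus raises the concentration by D/Vd = 210/166 ≈ 1.265 mg/L.
Cmax,ss = C₀/(1 − f) ≈ 1.265/0.6520 ≈ 1.940 mg/L.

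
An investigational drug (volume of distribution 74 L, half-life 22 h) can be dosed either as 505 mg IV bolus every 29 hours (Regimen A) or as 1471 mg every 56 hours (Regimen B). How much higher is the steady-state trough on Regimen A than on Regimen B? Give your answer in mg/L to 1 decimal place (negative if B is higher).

0.5 mg/L

Regimen A: f = (1/2)^(29/22) ≈ 0.4010; Cmin,ss = (505/74)·f/(1−f) ≈ 4.569 mg/L.
Regimen B: f = (1/2)^(56/22) ≈ 0.1713; Cmin,ss = (1471/74)·f/(1−f) ≈ 4.109 mg/L.
Difference ≈ 4.569 − 4.109 ≈ 0.460 mg/L.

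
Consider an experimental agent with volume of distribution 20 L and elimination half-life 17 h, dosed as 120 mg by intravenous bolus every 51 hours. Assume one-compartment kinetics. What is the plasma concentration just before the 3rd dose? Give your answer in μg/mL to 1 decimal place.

f = (1/2)^(τ/t½) = (1/2)^(51/17) ≈ 0.1250.
C₀ = D/Vd = 120/20 ≈ 6.000 μg/mL.
Before the 3rd dose, 2 doses have been given. Superposition: Cmin = C₀·(f + f²).
≈ 6.000 × (0.1250 + 0.0156) ≈ 6.000 × 0.1406 ≈ 0.844 μg/mL.

0.8 μg/mL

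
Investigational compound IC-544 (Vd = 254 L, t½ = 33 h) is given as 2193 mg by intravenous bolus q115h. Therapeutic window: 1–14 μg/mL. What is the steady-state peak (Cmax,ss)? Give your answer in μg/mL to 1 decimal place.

9.5 μg/mL

k = ln2/t½ = ln2/33 ≈ 0.021004 h⁻¹; fraction remaining f = e^(−kτ) = e^(−0.021004×115) ≈ 0.0893.
Accumulation ratio R = 1/(1 − f) ≈ 1/0.9107 ≈ 1.0981.
Each bolus raises the concentration by D/Vd = 2193/254 ≈ 8.634 μg/mL.
Steady-state peak Cmax,ss = C₀·R ≈ 8.634 × 1.0981 ≈ 9.481 μg/mL.
Peak 9.5 μg/mL vs MTC 14 μg/mL: below toxic threshold.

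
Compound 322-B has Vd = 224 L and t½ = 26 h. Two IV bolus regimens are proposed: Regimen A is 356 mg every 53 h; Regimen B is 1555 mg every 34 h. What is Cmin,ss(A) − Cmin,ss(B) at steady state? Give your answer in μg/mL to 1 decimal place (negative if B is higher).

Regimen A: f = (1/2)^(53/26) ≈ 0.2434; Cmin,ss = (356/224)·f/(1−f) ≈ 0.511 μg/mL.
Regimen B: f = (1/2)^(34/26) ≈ 0.4040; Cmin,ss = (1555/224)·f/(1−f) ≈ 4.706 μg/mL.
Difference ≈ 0.511 − 4.706 ≈ -4.195 μg/mL.

-4.2 μg/mL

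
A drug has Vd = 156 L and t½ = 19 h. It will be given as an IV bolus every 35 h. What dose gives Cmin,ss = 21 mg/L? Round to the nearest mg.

τ/t½ = 35/19 ≈ 1.8421, so f = (1/2)^(35/19) ≈ 0.278914.
Cmin,ss = (D/Vd)·f/(1−f), so D = Cmin,ss·Vd·(1−f)/f.
D = 21 × 156 × (1−f)/f ≈ 21 × 156 × 2.58533 ≈ 8469.54 mg.

8470 mg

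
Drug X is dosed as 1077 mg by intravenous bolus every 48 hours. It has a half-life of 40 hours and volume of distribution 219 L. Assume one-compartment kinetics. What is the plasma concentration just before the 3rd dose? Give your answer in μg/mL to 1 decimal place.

f = (1/2)^(τ/t½) = (1/2)^(48/40) ≈ 0.4353.
C₀ = D/Vd = 1077/219 ≈ 4.918 μg/mL.
Before the 3rd dose, 2 doses have been given. Superposition: Cmin = C₀·(f + f²).
≈ 4.918 × (0.4353 + 0.1895) ≈ 4.918 × 0.6248 ≈ 3.073 μg/mL.

3.1 μg/mL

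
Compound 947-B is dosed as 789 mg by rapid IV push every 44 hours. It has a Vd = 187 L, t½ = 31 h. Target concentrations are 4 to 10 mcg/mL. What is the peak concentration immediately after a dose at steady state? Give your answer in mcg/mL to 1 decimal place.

6.7 mcg/mL

k = ln2/t½ = ln2/31 ≈ 0.022360 h⁻¹; fraction remaining f = e^(−kτ) = e^(−0.022360×44) ≈ 0.3739.
At steady state, accumulation factor R = 1/(1 − e^(−kτ)) ≈ 1.5972.
Single-dose peak C₀ = D/Vd = 789/187 ≈ 4.219 mcg/mL.
Cmax,ss = C₀/(1 − f) ≈ 4.219/0.6261 ≈ 6.739 mcg/mL.
Peak 6.7 mcg/mL vs MTC 10 mcg/mL: below toxic threshold.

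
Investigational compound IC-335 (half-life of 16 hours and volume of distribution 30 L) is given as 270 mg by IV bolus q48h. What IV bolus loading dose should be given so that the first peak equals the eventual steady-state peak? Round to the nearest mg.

309 mg

f = (1/2)^(48/16) ≈ 0.125000; accumulation ratio R = 1/(1−f) ≈ 1.14286.
Loading dose to hit Cmax,ss on first dose: D_load = D_maint·R ≈ 270 × 1.14286 ≈ 308.57 mg.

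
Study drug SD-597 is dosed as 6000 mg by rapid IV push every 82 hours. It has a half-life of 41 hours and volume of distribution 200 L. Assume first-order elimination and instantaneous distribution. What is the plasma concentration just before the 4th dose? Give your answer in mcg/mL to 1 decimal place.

9.8 mcg/mL

f = (1/2)^(τ/t½) = (1/2)^(82/41) ≈ 0.2500.
C₀ = D/Vd = 6000/200 ≈ 30.000 mcg/mL.
Before the 4th dose, 3 doses have been given. Superposition: Cmin = C₀·(f + f² + … + f^3).
≈ 30.000 × (0.2500 + 0.0625 + 0.0156) ≈ 30.000 × 0.3281 ≈ 9.843 mcg/mL.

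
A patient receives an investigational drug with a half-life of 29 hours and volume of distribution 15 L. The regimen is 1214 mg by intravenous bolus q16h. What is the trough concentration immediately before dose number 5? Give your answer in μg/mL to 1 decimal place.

136.1 μg/mL

f = (1/2)^(τ/t½) = (1/2)^(16/29) ≈ 0.6822.
C₀ = D/Vd = 1214/15 ≈ 80.933 μg/mL.
Before the 5th dose, 4 doses have been given. Superposition: Cmin = C₀·(f + f² + … + f^4).
≈ 80.933 × (0.6822 + 0.4654 + 0.3175 + 0.2166) ≈ 80.933 × 1.6817 ≈ 136.105 μg/mL.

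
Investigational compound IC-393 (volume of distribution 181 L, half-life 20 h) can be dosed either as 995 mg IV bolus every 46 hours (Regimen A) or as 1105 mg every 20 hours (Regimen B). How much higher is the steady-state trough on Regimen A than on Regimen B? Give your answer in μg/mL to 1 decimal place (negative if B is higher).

Regimen A: f = (1/2)^(46/20) ≈ 0.2031; Cmin,ss = (995/181)·f/(1−f) ≈ 1.401 μg/mL.
Regimen B: f = (1/2)^(20/20) ≈ 0.5000; Cmin,ss = (1105/181)·f/(1−f) ≈ 6.105 μg/mL.
Difference ≈ 1.401 − 6.105 ≈ -4.704 μg/mL.

-4.7 μg/mL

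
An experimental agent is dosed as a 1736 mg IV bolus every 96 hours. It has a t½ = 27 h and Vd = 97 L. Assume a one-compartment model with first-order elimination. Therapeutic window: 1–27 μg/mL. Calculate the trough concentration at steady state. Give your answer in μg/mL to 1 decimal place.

τ/t½ = 96/27 ≈ 3.5556, so fraction remaining f = (1/2)^(96/27) ≈ 0.0850.
Accumulation ratio R = 1/(1 − f) ≈ 1/0.9150 ≈ 1.0929.
Each bolus raises the concentration by D/Vd = 1736/97 ≈ 17.897 μg/mL.
Steady-state peak Cmax,ss = C₀·R ≈ 17.897 × 1.0929 ≈ 19.560 μg/mL.
Steady-state trough Cmin,ss = Cmax,ss·f ≈ 19.560 × 0.0850 ≈ 1.663 μg/mL.
Trough 1.7 μg/mL vs MEC 1 μg/mL: adequate.

1.7 μg/mL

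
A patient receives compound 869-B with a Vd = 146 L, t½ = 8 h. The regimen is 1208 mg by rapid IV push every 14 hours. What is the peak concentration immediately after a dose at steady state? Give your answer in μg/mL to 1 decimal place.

Over one 14-h interval, 14/8 ≈ 1.75 half-lives elapse, leaving f ≈ 0.2973 of each dose.
At steady state, accumulation factor R = 1/(1 − e^(−kτ)) ≈ 1.4231.
Single-dose peak C₀ = D/Vd = 1208/146 ≈ 8.274 μg/mL.
Steady-state peak Cmax,ss = C₀·R ≈ 8.274 × 1.4231 ≈ 11.775 μg/mL.

11.8 μg/mL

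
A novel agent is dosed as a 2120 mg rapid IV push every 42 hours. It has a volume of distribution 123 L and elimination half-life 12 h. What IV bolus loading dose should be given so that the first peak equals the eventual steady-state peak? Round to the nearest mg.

f = (1/2)^(42/12) ≈ 0.088388; accumulation ratio R = 1/(1−f) ≈ 1.09696.
Loading dose to hit Cmax,ss on first dose: D_load = D_maint·R ≈ 2120 × 1.09696 ≈ 2325.56 mg.

2326 mg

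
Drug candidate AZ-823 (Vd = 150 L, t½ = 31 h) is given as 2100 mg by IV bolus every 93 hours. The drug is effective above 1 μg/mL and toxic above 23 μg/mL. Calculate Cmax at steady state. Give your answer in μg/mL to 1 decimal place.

The dosing interval is 3 half-lives, so f = 2^(−3) = 0.125.
Accumulation ratio R = 1/(1 − f) = 1/0.875 = 8/7.
Single-dose peak C₀ = D/Vd = 2100/150 = 14 μg/mL.
Steady-state peak Cmax,ss = C₀·R = 14 × 8/7 ≈ 16.000 μg/mL.
Peak 16.0 μg/mL vs MTC 23 μg/mL: below toxic threshold.

16.0 μg/mL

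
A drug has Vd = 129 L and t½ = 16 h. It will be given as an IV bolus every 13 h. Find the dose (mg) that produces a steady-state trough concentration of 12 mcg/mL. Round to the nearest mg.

τ/t½ = 13/16 ≈ 0.8125, so f = (1/2)^(13/16) ≈ 0.569394.
Cmin,ss = (D/Vd)·f/(1−f), so D = Cmin,ss·Vd·(1−f)/f.
D = 12 × 129 × (1−f)/f ≈ 12 × 129 × 0.75625 ≈ 1170.67 mg.

1171 mg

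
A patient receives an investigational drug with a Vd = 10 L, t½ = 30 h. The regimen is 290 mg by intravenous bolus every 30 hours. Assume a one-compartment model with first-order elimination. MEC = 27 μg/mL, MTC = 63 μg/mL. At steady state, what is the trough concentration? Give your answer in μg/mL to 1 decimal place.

29.0 μg/mL

τ = 30 h = 1 half-life, so f = (1/2)^1 = 0.5.
Accumulation ratio R = 1/(1 − f) = 1/0.5 = 2/1.
Single-dose peak C₀ = D/Vd = 290/10 = 29 μg/mL.
Steady-state peak Cmax,ss = C₀·R = 29 × 2/1 ≈ 58.000 μg/mL.
Steady-state trough Cmin,ss = Cmax,ss·f ≈ 58.000 × 0.5 ≈ 29.000 μg/mL.
Trough 29.0 μg/mL vs MEC 27 μg/mL: adequate.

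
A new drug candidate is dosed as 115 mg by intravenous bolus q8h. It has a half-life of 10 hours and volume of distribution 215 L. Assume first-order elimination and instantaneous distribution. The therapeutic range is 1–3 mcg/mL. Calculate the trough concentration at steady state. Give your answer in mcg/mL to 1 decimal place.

τ/t½ = 8/10 ≈ 0.8, so fraction remaining f = (1/2)^(8/10) ≈ 0.5743.
At steady state, accumulation factor R = 1/(1 − e^(−kτ)) ≈ 2.3491.
Each bolus raises the concentration by D/Vd = 115/215 ≈ 0.535 mcg/mL.
Steady-state peak Cmax,ss = C₀·R ≈ 0.535 × 2.3491 ≈ 1.257 mcg/mL.
Steady-state trough Cmin,ss = Cmax,ss·f ≈ 1.257 × 0.5743 ≈ 0.722 mcg/mL.
Trough 0.7 mcg/mL vs MEC 1 mcg/mL: subtherapeutic.

0.7 mcg/mL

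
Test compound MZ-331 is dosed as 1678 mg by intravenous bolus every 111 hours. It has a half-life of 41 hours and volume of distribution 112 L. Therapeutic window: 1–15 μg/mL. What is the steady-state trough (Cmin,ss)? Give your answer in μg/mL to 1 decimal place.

k = ln2/t½ = ln2/41 ≈ 0.016906 h⁻¹; fraction remaining f = e^(−kτ) = e^(−0.016906×111) ≈ 0.1531.
Accumulation ratio R = 1/(1 − f) ≈ 1/0.8469 ≈ 1.1808.
Single-dose peak C₀ = D/Vd = 1678/112 ≈ 14.982 μg/mL.
Cmax,ss = C₀/(1 − f) ≈ 14.982/0.8469 ≈ 17.690 μg/mL.
One interval later, Cmin,ss = Cmax,ss·e^(−kτ) ≈ 17.690 × 0.1531 ≈ 2.708 μg/mL.
Trough 2.7 μg/mL vs MEC 1 μg/mL: adequate.

2.7 μg/mL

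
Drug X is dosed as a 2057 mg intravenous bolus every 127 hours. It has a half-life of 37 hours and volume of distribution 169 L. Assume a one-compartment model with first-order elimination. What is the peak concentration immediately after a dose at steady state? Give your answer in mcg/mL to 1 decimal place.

τ/t½ = 127/37 ≈ 3.4324, so fraction remaining f = (1/2)^(127/37) ≈ 0.0926.
At steady state, accumulation factor R = 1/(1 − e^(−kτ)) ≈ 1.1020.
Single-dose peak C₀ = D/Vd = 2057/169 ≈ 12.172 mcg/mL.
Steady-state peak Cmax,ss = C₀·R ≈ 12.172 × 1.1020 ≈ 13.414 mcg/mL.

13.4 mcg/mL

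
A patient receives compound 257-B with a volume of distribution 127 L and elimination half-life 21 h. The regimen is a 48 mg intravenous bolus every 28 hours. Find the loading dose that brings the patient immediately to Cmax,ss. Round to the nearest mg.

80 mg

f = (1/2)^(28/21) ≈ 0.396850; accumulation ratio R = 1/(1−f) ≈ 1.65796.
Loading dose to hit Cmax,ss on first dose: D_load = D_maint·R ≈ 48 × 1.65796 ≈ 79.58 mg.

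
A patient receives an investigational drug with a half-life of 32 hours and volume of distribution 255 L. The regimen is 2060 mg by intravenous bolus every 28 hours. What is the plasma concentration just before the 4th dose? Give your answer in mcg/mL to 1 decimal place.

f = (1/2)^(τ/t½) = (1/2)^(28/32) ≈ 0.5453.
C₀ = D/Vd = 2060/255 ≈ 8.078 mcg/mL.
Before the 4th dose, 3 doses have been given. Superposition: Cmin = C₀·(f + f² + … + f^3).
≈ 8.078 × (0.5453 + 0.2974 + 0.1621) ≈ 8.078 × 1.0048 ≈ 8.117 mcg/mL.

8.1 mcg/mL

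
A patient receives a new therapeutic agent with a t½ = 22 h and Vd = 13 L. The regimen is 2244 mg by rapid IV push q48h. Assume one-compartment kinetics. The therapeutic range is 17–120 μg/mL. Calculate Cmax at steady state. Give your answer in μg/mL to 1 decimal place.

k = ln2/t½ = ln2/22 ≈ 0.031507 h⁻¹; fraction remaining f = e^(−kτ) = e^(−0.031507×48) ≈ 0.2204.
At steady state, accumulation factor R = 1/(1 − e^(−kτ)) ≈ 1.2827.
Single-dose peak C₀ = D/Vd = 2244/13 ≈ 172.615 μg/mL.
Steady-state peak Cmax,ss = C₀·R ≈ 172.615 × 1.2827 ≈ 221.413 μg/mL.
Peak 221.4 μg/mL vs MTC 120 μg/mL: exceeds toxic threshold.

221.4 μg/mL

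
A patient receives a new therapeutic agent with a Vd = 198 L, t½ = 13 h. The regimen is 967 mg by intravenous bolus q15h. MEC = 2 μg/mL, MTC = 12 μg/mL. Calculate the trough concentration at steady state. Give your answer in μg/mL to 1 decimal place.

k = ln2/t½ = ln2/13 ≈ 0.053319 h⁻¹; fraction remaining f = e^(−kτ) = e^(−0.053319×15) ≈ 0.4494.
Accumulation ratio R = 1/(1 − f) ≈ 1/0.5506 ≈ 1.8162.
Each bolus raises the concentration by D/Vd = 967/198 ≈ 4.884 μg/mL.
Cmax,ss = C₀/(1 − f) ≈ 4.884/0.5506 ≈ 8.870 μg/mL.
One interval later, Cmin,ss = Cmax,ss·e^(−kτ) ≈ 8.870 × 0.4494 ≈ 3.986 μg/mL.
Trough 4.0 μg/mL vs MEC 2 μg/mL: adequate.

4.0 μg/mL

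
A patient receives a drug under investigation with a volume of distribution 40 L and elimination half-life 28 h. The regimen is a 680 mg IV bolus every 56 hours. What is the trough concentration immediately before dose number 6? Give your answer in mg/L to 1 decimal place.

f = (1/2)^(τ/t½) = (1/2)^(56/28) ≈ 0.2500.
C₀ = D/Vd = 680/40 ≈ 17.000 mg/L.
Before the 6th dose, 5 doses have been given. Superposition: Cmin = C₀·(f + f² + … + f^5).
≈ 17.000 × (0.2500 + 0.0625 + 0.0156 + 0.0039 + 0.0010) ≈ 17.000 × 0.3330 ≈ 5.661 mg/L.

5.7 mg/L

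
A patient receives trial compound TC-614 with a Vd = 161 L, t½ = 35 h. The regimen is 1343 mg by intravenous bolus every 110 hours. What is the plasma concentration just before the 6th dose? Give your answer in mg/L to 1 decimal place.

1.1 mg/L

f = (1/2)^(τ/t½) = (1/2)^(110/35) ≈ 0.1132.
C₀ = D/Vd = 1343/161 ≈ 8.342 mg/L.
Before the 6th dose, 5 doses have been given. Superposition: Cmin = C₀·(f + f² + … + f^5).
≈ 8.342 × (0.1132 + 0.0128 + 0.0015 + 0.0002 + 0.0000) ≈ 8.342 × 0.1277 ≈ 1.065 mg/L.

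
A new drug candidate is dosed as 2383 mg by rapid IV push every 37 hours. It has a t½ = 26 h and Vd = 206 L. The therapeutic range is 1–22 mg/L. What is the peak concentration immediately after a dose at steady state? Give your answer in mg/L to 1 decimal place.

k = ln2/t½ = ln2/26 ≈ 0.026660 h⁻¹; fraction remaining f = e^(−kτ) = e^(−0.026660×37) ≈ 0.3729.
Accumulation ratio R = 1/(1 − f) ≈ 1/0.6271 ≈ 1.5946.
Each bolus raises the concentration by D/Vd = 2383/206 ≈ 11.568 mg/L.
Steady-state peak Cmax,ss = C₀·R ≈ 11.568 × 1.5946 ≈ 18.446 mg/L.
Peak 18.4 mg/L vs MTC 22 mg/L: below toxic threshold.

18.4 mg/L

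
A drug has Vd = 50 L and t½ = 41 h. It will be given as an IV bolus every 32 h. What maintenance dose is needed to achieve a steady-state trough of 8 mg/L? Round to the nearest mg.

τ/t½ = 32/41 ≈ 0.78049, so f = (1/2)^(32/41) ≈ 0.582170.
Cmin,ss = (D/Vd)·f/(1−f), so D = Cmin,ss·Vd·(1−f)/f.
D = 8 × 50 × (1−f)/f ≈ 8 × 50 × 0.71771 ≈ 287.08 mg.

287 mg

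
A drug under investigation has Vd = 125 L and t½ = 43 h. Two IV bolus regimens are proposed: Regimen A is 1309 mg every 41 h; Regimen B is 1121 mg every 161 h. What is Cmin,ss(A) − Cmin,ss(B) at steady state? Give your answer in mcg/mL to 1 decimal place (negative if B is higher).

10.5 mcg/mL

Regimen A: f = (1/2)^(41/43) ≈ 0.5164; Cmin,ss = (1309/125)·f/(1−f) ≈ 11.182 mcg/mL.
Regimen B: f = (1/2)^(161/43) ≈ 0.0746; Cmin,ss = (1121/125)·f/(1−f) ≈ 0.723 mcg/mL.
Difference ≈ 11.182 − 0.723 ≈ 10.459 mcg/mL.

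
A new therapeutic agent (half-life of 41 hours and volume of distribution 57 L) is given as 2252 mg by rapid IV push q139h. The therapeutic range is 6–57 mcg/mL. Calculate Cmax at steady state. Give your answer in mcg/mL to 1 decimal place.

43.7 mcg/mL

k = ln2/t½ = ln2/41 ≈ 0.016906 h⁻¹; fraction remaining f = e^(−kτ) = e^(−0.016906×139) ≈ 0.0954.
At steady state, accumulation factor R = 1/(1 − e^(−kτ)) ≈ 1.1055.
Single-dose peak C₀ = D/Vd = 2252/57 ≈ 39.509 mcg/mL.
Steady-state peak Cmax,ss = C₀·R ≈ 39.509 × 1.1055 ≈ 43.677 mcg/mL.
Peak 43.7 mcg/mL vs MTC 57 mcg/mL: below toxic threshold.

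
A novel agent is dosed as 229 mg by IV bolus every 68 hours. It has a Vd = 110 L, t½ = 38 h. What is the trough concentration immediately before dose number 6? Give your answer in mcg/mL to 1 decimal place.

0.8 mcg/mL

f = (1/2)^(τ/t½) = (1/2)^(68/38) ≈ 0.2893.
C₀ = D/Vd = 229/110 ≈ 2.082 mcg/mL.
Before the 6th dose, 5 doses have been given. Superposition: Cmin = C₀·(f + f² + … + f^5).
≈ 2.082 × (0.2893 + 0.0837 + 0.0242 + 0.0070 + 0.0020) ≈ 2.082 × 0.4062 ≈ 0.846 mcg/mL.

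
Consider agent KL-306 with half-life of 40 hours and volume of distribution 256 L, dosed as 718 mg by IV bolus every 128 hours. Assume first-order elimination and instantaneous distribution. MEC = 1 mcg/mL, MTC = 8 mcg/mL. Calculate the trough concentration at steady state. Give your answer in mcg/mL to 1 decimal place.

0.3 mcg/mL

k = ln2/t½ = ln2/40 ≈ 0.017329 h⁻¹; fraction remaining f = e^(−kτ) = e^(−0.017329×128) ≈ 0.1088.
Each bolus raises the concentration by D/Vd = 718/256 ≈ 2.805 mcg/mL.
Steady-state trough Cmin,ss = C₀·f/(1−f) ≈ 2.805 × 0.1088/0.8912 ≈ 0.342 mcg/mL.
Trough 0.3 mcg/mL vs MEC 1 mcg/mL: subtherapeutic.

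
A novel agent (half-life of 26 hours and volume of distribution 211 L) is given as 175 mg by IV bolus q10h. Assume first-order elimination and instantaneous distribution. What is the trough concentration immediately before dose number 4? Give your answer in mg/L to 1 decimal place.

1.5 mg/L

f = (1/2)^(τ/t½) = (1/2)^(10/26) ≈ 0.7660.
C₀ = D/Vd = 175/211 ≈ 0.829 mg/L.
Before the 4th dose, 3 doses have been given. Superposition: Cmin = C₀·(f + f² + … + f^3).
≈ 0.829 × (0.7660 + 0.5868 + 0.4495) ≈ 0.829 × 1.8023 ≈ 1.494 mg/L.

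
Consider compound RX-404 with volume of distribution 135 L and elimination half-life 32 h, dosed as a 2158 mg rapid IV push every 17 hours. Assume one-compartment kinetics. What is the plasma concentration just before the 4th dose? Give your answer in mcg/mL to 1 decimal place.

f = (1/2)^(τ/t½) = (1/2)^(17/32) ≈ 0.6920.
C₀ = D/Vd = 2158/135 ≈ 15.985 mcg/mL.
Before the 4th dose, 3 doses have been given. Superposition: Cmin = C₀·(f + f² + … + f^3).
≈ 15.985 × (0.6920 + 0.4789 + 0.3314) ≈ 15.985 × 1.5023 ≈ 24.014 mcg/mL.

24.0 mcg/mL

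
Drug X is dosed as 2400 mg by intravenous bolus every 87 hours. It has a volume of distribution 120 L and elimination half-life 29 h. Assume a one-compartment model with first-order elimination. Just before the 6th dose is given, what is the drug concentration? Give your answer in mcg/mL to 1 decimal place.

2.9 mcg/mL

f = (1/2)^(τ/t½) = (1/2)^(87/29) ≈ 0.1250.
C₀ = D/Vd = 2400/120 ≈ 20.000 mcg/mL.
Before the 6th dose, 5 doses have been given. Superposition: Cmin = C₀·(f + f² + … + f^5).
≈ 20.000 × (0.1250 + 0.0156 + 0.0020 + 0.0002 + 0.0000) ≈ 20.000 × 0.1428 ≈ 2.856 mcg/mL.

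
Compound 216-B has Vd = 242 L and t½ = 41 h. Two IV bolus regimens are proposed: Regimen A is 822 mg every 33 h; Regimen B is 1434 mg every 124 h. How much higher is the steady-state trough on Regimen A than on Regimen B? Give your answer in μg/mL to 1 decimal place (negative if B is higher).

Regimen A: f = (1/2)^(33/41) ≈ 0.5724; Cmin,ss = (822/242)·f/(1−f) ≈ 4.547 μg/mL.
Regimen B: f = (1/2)^(124/41) ≈ 0.1229; Cmin,ss = (1434/242)·f/(1−f) ≈ 0.830 μg/mL.
Difference ≈ 4.547 − 0.830 ≈ 3.717 μg/mL.

3.7 μg/mL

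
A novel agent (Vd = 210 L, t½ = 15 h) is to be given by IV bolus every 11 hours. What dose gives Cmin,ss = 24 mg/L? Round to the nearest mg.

τ/t½ = 11/15 ≈ 0.73333, so f = (1/2)^(11/15) ≈ 0.601513.
Cmin,ss = (D/Vd)·f/(1−f), so D = Cmin,ss·Vd·(1−f)/f.
D = 24 × 210 × (1−f)/f ≈ 24 × 210 × 0.66247 ≈ 3338.85 mg.

3339 mg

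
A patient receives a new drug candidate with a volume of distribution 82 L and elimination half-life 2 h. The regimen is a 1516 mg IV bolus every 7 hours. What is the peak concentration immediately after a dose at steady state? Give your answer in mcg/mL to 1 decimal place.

τ/t½ = 7/2 ≈ 3.5, so fraction remaining f = (1/2)^(7/2) ≈ 0.0884.
At steady state, accumulation factor R = 1/(1 − e^(−kτ)) ≈ 1.0970.
Single-dose peak C₀ = D/Vd = 1516/82 ≈ 18.488 mcg/mL.
Cmax,ss = C₀/(1 − f) ≈ 18.488/0.9116 ≈ 20.281 mcg/mL.

20.3 mcg/mL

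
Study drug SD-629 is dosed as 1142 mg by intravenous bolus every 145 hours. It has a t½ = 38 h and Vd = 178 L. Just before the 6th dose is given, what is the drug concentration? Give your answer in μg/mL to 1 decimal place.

0.5 μg/mL

f = (1/2)^(τ/t½) = (1/2)^(145/38) ≈ 0.0710.
C₀ = D/Vd = 1142/178 ≈ 6.416 μg/mL.
Before the 6th dose, 5 doses have been given. Superposition: Cmin = C₀·(f + f² + … + f^5).
≈ 6.416 × (0.0710 + 0.0050 + 0.0004 + 0.0000 + 0.0000) ≈ 6.416 × 0.0764 ≈ 0.490 μg/mL.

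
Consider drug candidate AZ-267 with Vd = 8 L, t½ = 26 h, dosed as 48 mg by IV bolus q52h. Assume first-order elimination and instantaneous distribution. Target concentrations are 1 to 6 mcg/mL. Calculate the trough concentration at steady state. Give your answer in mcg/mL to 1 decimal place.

τ = 52 h = 2 half-lives, so f = (1/2)^2 = 0.25.
Accumulation ratio R = 1/(1 − f) = 1/0.75 = 4/3.
Single-dose peak C₀ = D/Vd = 48/8 = 6 mcg/mL.
Steady-state peak Cmax,ss = C₀·R = 6 × 4/3 ≈ 8.000 mcg/mL.
Steady-state trough Cmin,ss = Cmax,ss·f ≈ 8.000 × 0.25 ≈ 2.000 mcg/mL.
Trough 2.0 mcg/mL vs MEC 1 mcg/mL: adequate.

2.0 mcg/mL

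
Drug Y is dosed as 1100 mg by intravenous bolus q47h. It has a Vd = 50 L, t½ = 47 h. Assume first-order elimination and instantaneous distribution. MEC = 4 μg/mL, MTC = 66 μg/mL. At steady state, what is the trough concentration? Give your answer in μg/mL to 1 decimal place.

22.0 μg/mL

τ = 47 h = 1 half-life, so f = (1/2)^1 = 0.5.
Accumulation ratio R = 1/(1 − f) = 1/0.5 = 2/1.
Single-dose peak C₀ = D/Vd = 1100/50 = 22 μg/mL.
Steady-state peak Cmax,ss = C₀·R = 22 × 2/1 ≈ 44.000 μg/mL.
Steady-state trough Cmin,ss = Cmax,ss·f ≈ 44.000 × 0.5 ≈ 22.000 μg/mL.
Trough 22.0 μg/mL vs MEC 4 μg/mL: adequate.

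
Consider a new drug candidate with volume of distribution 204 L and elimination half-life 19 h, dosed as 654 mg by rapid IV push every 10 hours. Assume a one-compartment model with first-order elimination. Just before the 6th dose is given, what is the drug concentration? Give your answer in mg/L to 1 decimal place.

6.1 mg/L

f = (1/2)^(τ/t½) = (1/2)^(10/19) ≈ 0.6943.
C₀ = D/Vd = 654/204 ≈ 3.206 mg/L.
Before the 6th dose, 5 doses have been given. Superposition: Cmin = C₀·(f + f² + … + f^5).
≈ 3.206 × (0.6943 + 0.4821 + 0.3347 + 0.2324 + 0.1613) ≈ 3.206 × 1.9048 ≈ 6.107 mg/L.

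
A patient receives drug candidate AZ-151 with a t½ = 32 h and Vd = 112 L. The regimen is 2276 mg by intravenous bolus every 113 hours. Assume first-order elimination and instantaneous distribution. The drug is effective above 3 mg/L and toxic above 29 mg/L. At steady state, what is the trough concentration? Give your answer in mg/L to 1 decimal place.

Over one 113-h interval, 113/32 ≈ 3.5312 half-lives elapse, leaving f ≈ 0.0865 of each dose.
Single-dose peak C₀ = D/Vd = 2276/112 ≈ 20.321 mg/L.
Steady-state trough Cmin,ss = C₀·f/(1−f) ≈ 20.321 × 0.0865/0.9135 ≈ 1.924 mg/L.
Trough 1.9 mg/L vs MEC 3 mg/L: subtherapeutic.

1.9 mg/L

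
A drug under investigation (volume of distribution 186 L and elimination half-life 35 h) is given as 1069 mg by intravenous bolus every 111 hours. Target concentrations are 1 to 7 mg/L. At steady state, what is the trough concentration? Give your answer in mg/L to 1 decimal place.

Over one 111-h interval, 111/35 ≈ 3.1714 half-lives elapse, leaving f ≈ 0.1110 of each dose.
Each bolus raises the concentration by D/Vd = 1069/186 ≈ 5.747 mg/L.
Steady-state trough Cmin,ss = C₀·f/(1−f) ≈ 5.747 × 0.1110/0.8890 ≈ 0.718 mg/L.
Trough 0.7 mg/L vs MEC 1 mg/L: subtherapeutic.

0.7 mg/L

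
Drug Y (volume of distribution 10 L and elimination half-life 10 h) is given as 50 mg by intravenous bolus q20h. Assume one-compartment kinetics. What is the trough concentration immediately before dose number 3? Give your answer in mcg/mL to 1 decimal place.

f = (1/2)^(τ/t½) = (1/2)^(20/10) ≈ 0.2500.
C₀ = D/Vd = 50/10 ≈ 5.000 mcg/mL.
Before the 3rd dose, 2 doses have been given. Superposition: Cmin = C₀·(f + f²).
≈ 5.000 × (0.2500 + 0.0625) ≈ 5.000 × 0.3125 ≈ 1.562 mcg/mL.

1.6 mcg/mL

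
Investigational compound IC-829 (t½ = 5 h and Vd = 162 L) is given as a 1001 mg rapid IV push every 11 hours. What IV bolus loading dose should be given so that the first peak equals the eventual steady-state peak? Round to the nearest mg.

1279 mg

f = (1/2)^(11/5) ≈ 0.217638; accumulation ratio R = 1/(1−f) ≈ 1.27818.
Loading dose to hit Cmax,ss on first dose: D_load = D_maint·R ≈ 1001 × 1.27818 ≈ 1279.46 mg.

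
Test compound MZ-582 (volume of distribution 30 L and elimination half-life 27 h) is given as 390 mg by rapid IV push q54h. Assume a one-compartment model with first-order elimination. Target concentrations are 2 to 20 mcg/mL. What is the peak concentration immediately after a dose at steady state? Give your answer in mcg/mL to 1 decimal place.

The dosing interval is 2 half-lives, so f = 2^(−2) = 0.25.
Accumulation ratio R = 1/(1 − f) = 1/0.75 = 4/3.
Single-dose peak C₀ = D/Vd = 390/30 = 13 mcg/mL.
Steady-state peak Cmax,ss = C₀·R = 13 × 4/3 ≈ 17.333 mcg/mL.
Peak 17.3 mcg/mL vs MTC 20 mcg/mL: below toxic threshold.

17.3 mcg/mL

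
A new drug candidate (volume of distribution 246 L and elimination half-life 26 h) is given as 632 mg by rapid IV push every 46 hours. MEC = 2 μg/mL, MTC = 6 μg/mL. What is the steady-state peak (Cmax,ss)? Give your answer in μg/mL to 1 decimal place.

3.6 μg/mL

Over one 46-h interval, 46/26 ≈ 1.7692 half-lives elapse, leaving f ≈ 0.2934 of each dose.
Accumulation ratio R = 1/(1 − f) ≈ 1/0.7066 ≈ 1.4152.
Single-dose peak C₀ = D/Vd = 632/246 ≈ 2.569 μg/mL.
Steady-state peak Cmax,ss = C₀·R ≈ 2.569 × 1.4152 ≈ 3.636 μg/mL.
Peak 3.6 μg/mL vs MTC 6 μg/mL: below toxic threshold.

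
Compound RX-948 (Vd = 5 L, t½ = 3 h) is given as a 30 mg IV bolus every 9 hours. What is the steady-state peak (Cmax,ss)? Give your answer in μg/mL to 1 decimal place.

The dosing interval is 3 half-lives, so f = 2^(−3) = 0.125.
At steady state, R = 1/(1 − 0.125) = 8/7.
Single-dose peak C₀ = D/Vd = 30/5 = 6 μg/mL.
Steady-state peak Cmax,ss = C₀·R = 6 × 8/7 ≈ 6.857 μg/mL.

6.9 μg/mL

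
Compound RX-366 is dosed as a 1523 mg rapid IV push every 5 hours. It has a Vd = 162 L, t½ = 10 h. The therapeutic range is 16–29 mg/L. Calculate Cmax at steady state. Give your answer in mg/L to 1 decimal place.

32.1 mg/L

τ/t½ = 5/10 ≈ 0.5, so fraction remaining f = (1/2)^(5/10) ≈ 0.7071.
Accumulation ratio R = 1/(1 − f) ≈ 1/0.2929 ≈ 3.4141.
Single-dose peak C₀ = D/Vd = 1523/162 ≈ 9.401 mg/L.
Steady-state peak Cmax,ss = C₀·R ≈ 9.401 × 3.4141 ≈ 32.096 mg/L.
Peak 32.1 mg/L vs MTC 29 mg/L: exceeds toxic threshold.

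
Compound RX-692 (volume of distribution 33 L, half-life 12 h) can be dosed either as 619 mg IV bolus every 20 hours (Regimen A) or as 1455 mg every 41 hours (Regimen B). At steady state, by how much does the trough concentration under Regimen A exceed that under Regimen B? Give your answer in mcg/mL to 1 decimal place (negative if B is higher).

4.1 mcg/mL

Regimen A: f = (1/2)^(20/12) ≈ 0.3150; Cmin,ss = (619/33)·f/(1−f) ≈ 8.626 mcg/mL.
Regimen B: f = (1/2)^(41/12) ≈ 0.0936; Cmin,ss = (1455/33)·f/(1−f) ≈ 4.553 mcg/mL.
Difference ≈ 8.626 − 4.553 ≈ 4.073 mcg/mL.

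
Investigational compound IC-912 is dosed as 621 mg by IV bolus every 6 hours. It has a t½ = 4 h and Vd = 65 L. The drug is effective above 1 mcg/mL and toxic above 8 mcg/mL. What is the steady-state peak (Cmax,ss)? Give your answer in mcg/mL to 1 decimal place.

14.8 mcg/mL

k = ln2/t½ = ln2/4 ≈ 0.173287 h⁻¹; fraction remaining f = e^(−kτ) = e^(−0.173287×6) ≈ 0.3536.
At steady state, accumulation factor R = 1/(1 − e^(−kτ)) ≈ 1.5470.
Single-dose peak C₀ = D/Vd = 621/65 ≈ 9.554 mcg/mL.
Steady-state peak Cmax,ss = C₀·R ≈ 9.554 × 1.5470 ≈ 14.780 mcg/mL.
Peak 14.8 mcg/mL vs MTC 8 mcg/mL: exceeds toxic threshold.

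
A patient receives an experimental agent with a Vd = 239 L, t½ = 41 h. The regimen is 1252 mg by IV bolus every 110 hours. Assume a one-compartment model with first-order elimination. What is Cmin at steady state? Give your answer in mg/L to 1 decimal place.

τ/t½ = 110/41 ≈ 2.6829, so fraction remaining f = (1/2)^(110/41) ≈ 0.1557.
Single-dose peak C₀ = D/Vd = 1252/239 ≈ 5.238 mg/L.
Steady-state trough Cmin,ss = C₀·f/(1−f) ≈ 5.238 × 0.1557/0.8443 ≈ 0.966 mg/L.

1.0 mg/L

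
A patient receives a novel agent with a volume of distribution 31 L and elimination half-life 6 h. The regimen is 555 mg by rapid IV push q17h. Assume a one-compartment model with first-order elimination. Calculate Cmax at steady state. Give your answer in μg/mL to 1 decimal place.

Over one 17-h interval, 17/6 ≈ 2.8333 half-lives elapse, leaving f ≈ 0.1403 of each dose.
At steady state, accumulation factor R = 1/(1 − e^(−kτ)) ≈ 1.1632.
Single-dose peak C₀ = D/Vd = 555/31 ≈ 17.903 μg/mL.
Steady-state peak Cmax,ss = C₀·R ≈ 17.903 × 1.1632 ≈ 20.825 μg/mL.

20.8 μg/mL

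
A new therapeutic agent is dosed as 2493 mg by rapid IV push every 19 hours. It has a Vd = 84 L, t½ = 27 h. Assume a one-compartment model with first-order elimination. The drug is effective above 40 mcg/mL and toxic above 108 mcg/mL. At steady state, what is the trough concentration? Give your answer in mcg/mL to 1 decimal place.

47.2 mcg/mL

k = ln2/t½ = ln2/27 ≈ 0.025672 h⁻¹; fraction remaining f = e^(−kτ) = e^(−0.025672×19) ≈ 0.6140.
At steady state, accumulation factor R = 1/(1 − e^(−kτ)) ≈ 2.5907.
Each bolus raises the concentration by D/Vd = 2493/84 ≈ 29.679 mcg/mL.
Steady-state peak Cmax,ss = C₀·R ≈ 29.679 × 2.5907 ≈ 76.889 mcg/mL.
Steady-state trough Cmin,ss = Cmax,ss·f ≈ 76.889 × 0.6140 ≈ 47.210 mcg/mL.
Trough 47.2 mcg/mL vs MEC 40 mcg/mL: adequate.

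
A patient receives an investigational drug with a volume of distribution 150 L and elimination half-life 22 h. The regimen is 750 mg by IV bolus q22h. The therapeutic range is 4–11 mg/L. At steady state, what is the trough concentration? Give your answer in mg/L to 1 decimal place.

The dosing interval is 1 half-life, so f = 2^(−1) = 0.5.
At steady state, R = 1/(1 − 0.5) = 2/1.
Single-dose peak C₀ = D/Vd = 750/150 = 5 mg/L.
Steady-state peak Cmax,ss = C₀·R = 5 × 2/1 ≈ 10.000 mg/L.
Steady-state trough Cmin,ss = Cmax,ss·f ≈ 10.000 × 0.5 ≈ 5.000 mg/L.
Trough 5.0 mg/L vs MEC 4 mg/L: adequate.

5.0 mg/L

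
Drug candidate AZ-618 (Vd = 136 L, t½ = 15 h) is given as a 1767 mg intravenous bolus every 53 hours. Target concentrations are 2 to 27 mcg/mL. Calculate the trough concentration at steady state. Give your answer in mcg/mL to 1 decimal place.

1.2 mcg/mL

k = ln2/t½ = ln2/15 ≈ 0.046210 h⁻¹; fraction remaining f = e^(−kτ) = e^(−0.046210×53) ≈ 0.0864.
At steady state, accumulation factor R = 1/(1 − e^(−kτ)) ≈ 1.0946.
Each bolus raises the concentration by D/Vd = 1767/136 ≈ 12.993 mcg/mL.
Cmax,ss = C₀/(1 − f) ≈ 12.993/0.9136 ≈ 14.222 mcg/mL.
Steady-state trough Cmin,ss = Cmax,ss·f ≈ 14.222 × 0.0864 ≈ 1.229 mcg/mL.
Trough 1.2 mcg/mL vs MEC 2 mcg/mL: subtherapeutic.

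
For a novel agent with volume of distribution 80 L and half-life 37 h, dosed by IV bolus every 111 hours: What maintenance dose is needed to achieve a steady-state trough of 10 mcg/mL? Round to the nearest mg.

5600 mg

τ/t½ = 111/37 ≈ 3, so f = (1/2)^(111/37) ≈ 0.125000.
Cmin,ss = (D/Vd)·f/(1−f), so D = Cmin,ss·Vd·(1−f)/f.
D = 10 × 80 × (1−f)/f ≈ 10 × 80 × 7.00000 ≈ 5600.00 mg.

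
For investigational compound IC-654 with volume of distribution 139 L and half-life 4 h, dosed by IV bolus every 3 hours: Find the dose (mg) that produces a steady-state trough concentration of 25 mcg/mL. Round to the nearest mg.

τ/t½ = 3/4 ≈ 0.75, so f = (1/2)^(3/4) ≈ 0.594604.
Cmin,ss = (D/Vd)·f/(1−f), so D = Cmin,ss·Vd·(1−f)/f.
D = 25 × 139 × (1−f)/f ≈ 25 × 139 × 0.68179 ≈ 2369.22 mg.

2369 mg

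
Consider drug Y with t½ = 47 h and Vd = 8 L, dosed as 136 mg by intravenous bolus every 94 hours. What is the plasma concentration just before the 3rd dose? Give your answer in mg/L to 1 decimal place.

f = (1/2)^(τ/t½) = (1/2)^(94/47) ≈ 0.2500.
C₀ = D/Vd = 136/8 ≈ 17.000 mg/L.
Before the 3rd dose, 2 doses have been given. Superposition: Cmin = C₀·(f + f²).
≈ 17.000 × (0.2500 + 0.0625) ≈ 17.000 × 0.3125 ≈ 5.312 mg/L.

5.3 mg/L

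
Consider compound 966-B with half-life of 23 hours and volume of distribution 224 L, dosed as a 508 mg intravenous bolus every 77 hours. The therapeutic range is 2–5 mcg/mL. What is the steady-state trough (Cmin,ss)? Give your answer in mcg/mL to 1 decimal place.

0.2 mcg/mL

Over one 77-h interval, 77/23 ≈ 3.3478 half-lives elapse, leaving f ≈ 0.0982 of each dose.
At steady state, accumulation factor R = 1/(1 − e^(−kτ)) ≈ 1.1089.
Single-dose peak C₀ = D/Vd = 508/224 ≈ 2.268 mcg/mL.
Steady-state peak Cmax,ss = C₀·R ≈ 2.268 × 1.1089 ≈ 2.515 mcg/mL.
Steady-state trough Cmin,ss = Cmax,ss·f ≈ 2.515 × 0.0982 ≈ 0.247 mcg/mL.
Trough 0.2 mcg/mL vs MEC 2 mcg/mL: subtherapeutic.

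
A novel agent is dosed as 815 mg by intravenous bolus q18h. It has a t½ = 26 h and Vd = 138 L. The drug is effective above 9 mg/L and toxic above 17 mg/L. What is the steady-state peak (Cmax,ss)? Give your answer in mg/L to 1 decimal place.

15.5 mg/L

τ/t½ = 18/26 ≈ 0.69231, so fraction remaining f = (1/2)^(18/26) ≈ 0.6189.
Accumulation ratio R = 1/(1 − f) ≈ 1/0.3811 ≈ 2.6240.
Each bolus raises the concentration by D/Vd = 815/138 ≈ 5.906 mg/L.
Steady-state peak Cmax,ss = C₀·R ≈ 5.906 × 2.6240 ≈ 15.497 mg/L.
Peak 15.5 mg/L vs MTC 17 mg/L: below toxic threshold.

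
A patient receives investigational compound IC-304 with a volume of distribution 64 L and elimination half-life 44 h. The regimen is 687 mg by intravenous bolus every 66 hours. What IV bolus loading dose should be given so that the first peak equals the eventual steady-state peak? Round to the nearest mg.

1063 mg

f = (1/2)^(66/44) ≈ 0.353553; accumulation ratio R = 1/(1−f) ≈ 1.54692.
Loading dose to hit Cmax,ss on first dose: D_load = D_maint·R ≈ 687 × 1.54692 ≈ 1062.73 mg.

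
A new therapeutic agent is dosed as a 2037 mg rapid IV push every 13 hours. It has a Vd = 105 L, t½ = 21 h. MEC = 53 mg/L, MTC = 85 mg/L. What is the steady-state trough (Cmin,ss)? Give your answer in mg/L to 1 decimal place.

36.2 mg/L

k = ln2/t½ = ln2/21 ≈ 0.033007 h⁻¹; fraction remaining f = e^(−kτ) = e^(−0.033007×13) ≈ 0.6511.
At steady state, accumulation factor R = 1/(1 − e^(−kτ)) ≈ 2.8662.
Each bolus raises the concentration by D/Vd = 2037/105 ≈ 19.400 mg/L.
Cmax,ss = C₀/(1 − f) ≈ 19.400/0.3489 ≈ 55.603 mg/L.
Steady-state trough Cmin,ss = Cmax,ss·f ≈ 55.603 × 0.6511 ≈ 36.203 mg/L.
Trough 36.2 mg/L vs MEC 53 mg/L: subtherapeutic.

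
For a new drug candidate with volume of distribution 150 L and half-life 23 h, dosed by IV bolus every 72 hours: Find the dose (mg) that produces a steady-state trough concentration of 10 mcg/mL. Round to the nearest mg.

τ/t½ = 72/23 ≈ 3.1304, so f = (1/2)^(72/23) ≈ 0.114195.
Cmin,ss = (D/Vd)·f/(1−f), so D = Cmin,ss·Vd·(1−f)/f.
D = 10 × 150 × (1−f)/f ≈ 10 × 150 × 7.75695 ≈ 11635.42 mg.

11635 mg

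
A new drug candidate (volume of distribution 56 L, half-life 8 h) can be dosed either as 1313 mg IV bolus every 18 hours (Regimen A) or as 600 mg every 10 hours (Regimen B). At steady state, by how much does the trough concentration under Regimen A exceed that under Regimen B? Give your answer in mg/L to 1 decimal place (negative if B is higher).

-1.5 mg/L

Regimen A: f = (1/2)^(18/8) ≈ 0.2102; Cmin,ss = (1313/56)·f/(1−f) ≈ 6.240 mg/L.
Regimen B: f = (1/2)^(10/8) ≈ 0.4204; Cmin,ss = (600/56)·f/(1−f) ≈ 7.771 mg/L.
Difference ≈ 6.240 − 7.771 ≈ -1.531 mg/L.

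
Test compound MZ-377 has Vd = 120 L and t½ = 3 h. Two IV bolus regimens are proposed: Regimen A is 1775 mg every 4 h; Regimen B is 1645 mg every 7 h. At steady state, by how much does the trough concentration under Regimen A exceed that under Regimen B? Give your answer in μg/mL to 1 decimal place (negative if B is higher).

Regimen A: f = (1/2)^(4/3) ≈ 0.3969; Cmin,ss = (1775/120)·f/(1−f) ≈ 9.734 μg/mL.
Regimen B: f = (1/2)^(7/3) ≈ 0.1984; Cmin,ss = (1645/120)·f/(1−f) ≈ 3.393 μg/mL.
Difference ≈ 9.734 − 3.393 ≈ 6.341 μg/mL.

6.3 μg/mL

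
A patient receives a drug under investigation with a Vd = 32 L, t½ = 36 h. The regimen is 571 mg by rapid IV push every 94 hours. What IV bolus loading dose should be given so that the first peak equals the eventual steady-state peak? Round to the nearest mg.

f = (1/2)^(94/36) ≈ 0.163673; accumulation ratio R = 1/(1−f) ≈ 1.19570.
Loading dose to hit Cmax,ss on first dose: D_load = D_maint·R ≈ 571 × 1.19570 ≈ 682.74 mg.

683 mg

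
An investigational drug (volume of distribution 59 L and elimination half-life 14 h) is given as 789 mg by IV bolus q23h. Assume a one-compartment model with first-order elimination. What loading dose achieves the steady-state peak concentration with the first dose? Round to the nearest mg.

1161 mg

f = (1/2)^(23/14) ≈ 0.320222; accumulation ratio R = 1/(1−f) ≈ 1.47107.
Loading dose to hit Cmax,ss on first dose: D_load = D_maint·R ≈ 789 × 1.47107 ≈ 1160.67 mg.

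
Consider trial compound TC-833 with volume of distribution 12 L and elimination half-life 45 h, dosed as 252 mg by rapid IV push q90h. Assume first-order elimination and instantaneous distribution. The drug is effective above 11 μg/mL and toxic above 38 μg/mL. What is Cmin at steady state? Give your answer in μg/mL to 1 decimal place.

7.0 μg/mL

The dosing interval is 2 half-lives, so f = 2^(−2) = 0.25.
At steady state, R = 1/(1 − 0.25) = 4/3.
Single-dose peak C₀ = D/Vd = 252/12 = 21 μg/mL.
Steady-state peak Cmax,ss = C₀·R = 21 × 4/3 ≈ 28.000 μg/mL.
Steady-state trough Cmin,ss = Cmax,ss·f ≈ 28.000 × 0.25 ≈ 7.000 μg/mL.
Trough 7.0 μg/mL vs MEC 11 μg/mL: subtherapeutic.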